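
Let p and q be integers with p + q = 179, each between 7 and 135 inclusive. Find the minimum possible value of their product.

5940

pq = p(179 − p) is concave in p, so over [44, 135] it is minimized at an endpoint.
At the endpoint p = 44, q = 179 − 44 = 135, so pq = 44 × 135 = 5940.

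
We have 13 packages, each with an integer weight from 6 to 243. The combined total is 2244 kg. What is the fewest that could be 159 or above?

3

Each value short of 159 is at most 158, costing at least 243 − 158 = 85 against the maximum total of 3159.
We can afford to lose at most 3159 − 2244 = 915, so at most ⌊915/85⌋ = 10 fall short, and at least 3 are ≥ 159.
Exactly 3 works: 3 values at 243 and 10 at 158 total 2309; lower one of the high values by 65 (still ≥ 159) to hit 2244.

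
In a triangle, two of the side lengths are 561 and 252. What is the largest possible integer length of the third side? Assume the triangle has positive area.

812

The third side must be less than 561 + 252 = 813.
The largest integer below 813 is 812.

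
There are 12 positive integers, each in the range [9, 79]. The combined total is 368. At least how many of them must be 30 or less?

Each value above 30 is at least 31, contributing at least 31 − 9 = 22 above the floor 9.
The sum exceeds the floor total 108 by 260, so at most ⌊260/22⌋ = 11 exceed 30, and at least 1 are ≤ 30.
Exactly 1 works: 1 value at 9 and 11 at 31 total 350; raise one of the low values by 18 (still ≤ 30) to hit 368.

1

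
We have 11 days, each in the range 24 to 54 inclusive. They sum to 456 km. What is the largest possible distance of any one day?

Maximizing one value means minimizing the remaining 10.
The other 10 contribute at least 10 × 24 = 240, leaving at most 456 − 240 = 216.
But each day is capped at 54, so the maximum is 54.
Achievable: one at 54 and the other 10 totalling 402, which fits since 10 × 24 ≤ 402 ≤ 10 × 54.

54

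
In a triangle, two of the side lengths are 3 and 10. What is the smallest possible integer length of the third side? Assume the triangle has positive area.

The third side must exceed |3 − 10| = 7.
The smallest integer above 7 is 8.

8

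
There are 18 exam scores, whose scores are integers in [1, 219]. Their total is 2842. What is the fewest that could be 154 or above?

If only k of them are at least 154, the other 18 − k are at most 153, so the total is at most k·219 + (18 − k)·153.
This must reach 2842, so k·219 + (18 − k)·153 ≥ 2842, giving k ≥ 2.
Exactly 2 works: 2 values at 219 and 16 at 153 total 2886; lower one of the high values by 44 (still ≥ 154) to hit 2842.

2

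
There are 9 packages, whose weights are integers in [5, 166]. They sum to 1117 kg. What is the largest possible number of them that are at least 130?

8

If k of the values are ≥ 130, the total is ≥ 130k + 5(9 − k).
Setting 130k + 5(9 − k) ≤ 1117 gives 125k ≤ 1072, so k ≤ 8.
k = 8 is achieved by 8 values at 130 and 1 at 5, total 1045; add 72 to one value (staying below 130) to reach 1117.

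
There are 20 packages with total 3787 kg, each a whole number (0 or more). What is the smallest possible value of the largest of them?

The average is 3787/20 > 189, so not all 20 can be 189 or less; the largest is ≥ 190.
Equality holds with 7 values of 190 and 13 values of 189.

190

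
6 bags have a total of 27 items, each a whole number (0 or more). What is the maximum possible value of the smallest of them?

The average is 27/6 < 5, so some value is ≤ 4.
Achievable: 3 of them at 4 and 3 at 5 total 27.

4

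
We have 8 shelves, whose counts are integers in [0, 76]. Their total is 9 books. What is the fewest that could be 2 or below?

5

Each value above 2 is at least 3, contributing at least 3 − 0 = 3 above the floor 0.
The sum exceeds the floor total 0 by 9, so at most ⌊9/3⌋ = 3 exceed 2, and at least 5 are ≤ 2.
Exactly 5 works: 5 values at 0 and 3 at 3 total 9.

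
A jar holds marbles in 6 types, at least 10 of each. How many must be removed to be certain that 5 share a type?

25

In the worst case you draw 4 of each of the 6 types: 6 × 4 = 24.
One more forces 5 of some type, so 24 + 1 = 25.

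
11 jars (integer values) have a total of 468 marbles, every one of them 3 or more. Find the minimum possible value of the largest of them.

43

If every one of the 11 were at most 42, the total would be at most 11 × 42 = 462 < 468.
Taking 5 copies of 42 and 6 copies of 43 gives exactly 468, so 43 is attained.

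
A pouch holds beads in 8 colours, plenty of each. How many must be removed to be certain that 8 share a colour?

57

You could draw 7 of every colour without reaching 8 of any — 56 in all.
One more forces 8 of some colour, so 56 + 1 = 57.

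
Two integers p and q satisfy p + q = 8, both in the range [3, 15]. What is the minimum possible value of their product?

Since p + q is fixed, pushing one of them to its bound minimizes the product.
At the endpoint p = 3, q = 8 − 3 = 5, so pq = 3 × 5 = 15.

15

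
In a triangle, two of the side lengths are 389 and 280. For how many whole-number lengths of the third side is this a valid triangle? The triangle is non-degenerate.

The triangle inequality gives |389 − 280| < c < 389 + 280, i.e. 109 < c < 669.
So c can be any integer from 110 to 668: 559 values.

559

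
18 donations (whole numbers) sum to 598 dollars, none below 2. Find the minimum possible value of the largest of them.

34

The average is 598/18 > 33, so not all 18 can be 33 or less; the largest is ≥ 34.
Equality holds with 4 values of 34 and 14 values of 33.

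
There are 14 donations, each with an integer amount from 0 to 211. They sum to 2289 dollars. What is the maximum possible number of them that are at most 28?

3

Each value at 28 or below falls at least 211 − 28 = 183 short of the ceiling 211.
The ceiling total is 14 × 211 = 2954, and we need 2289, so at most ⌊(2954 − 2289)/183⌋ = 3 can be that low.
k = 3 is achieved by 3 values at 28 and 11 at 211, total 2405; lower one of the 211's by 116 (still > 28) to reach 2289.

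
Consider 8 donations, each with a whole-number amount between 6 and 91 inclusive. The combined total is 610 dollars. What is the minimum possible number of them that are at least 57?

If only k of them are at least 57, the other 8 − k are at most 56, so the total is at most k·91 + (8 − k)·56.
This must reach 610, so k·91 + (8 − k)·56 ≥ 610, giving k ≥ 5.
Exactly 5 works: 5 values at 91 and 3 at 56 total 623; lower one of the high values by 13 (still ≥ 57) to hit 610.

5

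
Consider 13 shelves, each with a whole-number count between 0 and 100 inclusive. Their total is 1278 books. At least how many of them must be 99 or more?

Each value short of 99 is at most 98, costing at least 100 − 98 = 2 against the maximum total of 1300.
We can afford to lose at most 1300 − 1278 = 22, so at most ⌊22/2⌋ = 11 fall short, and at least 2 are ≥ 99.
Exactly 2 works: 2 values at 100 and 11 at 98 total 1278.

2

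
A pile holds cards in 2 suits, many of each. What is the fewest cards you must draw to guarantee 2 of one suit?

3

You could draw 1 of every suit without reaching 2 of any — 2 in all.
One more forces 2 of some suit, so 2 + 1 = 3.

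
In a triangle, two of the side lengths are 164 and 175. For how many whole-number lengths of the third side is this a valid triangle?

327

The triangle inequality gives |164 − 175| < c < 164 + 175, i.e. 11 < c < 339.
So c can be any integer from 12 to 338: 327 values.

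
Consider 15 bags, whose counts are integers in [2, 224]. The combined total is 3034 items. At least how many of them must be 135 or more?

Each value short of 135 is at most 134, costing at least 224 − 134 = 90 against the maximum total of 3360.
We can afford to lose at most 3360 − 3034 = 326, so at most ⌊326/90⌋ = 3 fall short, and at least 12 are ≥ 135.
Exactly 12 works: 12 values at 224 and 3 at 134 total 3090; lower one of the high values by 56 (still ≥ 135) to hit 3034.

12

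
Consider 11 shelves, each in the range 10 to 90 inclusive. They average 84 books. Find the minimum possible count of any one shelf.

Minimizing one value means maximizing the remaining 10.
The total is 11 × 84 = 924.
The other 10 contribute at most 10 × 90 = 900, leaving at least 924 − 900 = 24.
Since 24 ≥ 10, this is achievable: one at 24 and 10 at 90.

24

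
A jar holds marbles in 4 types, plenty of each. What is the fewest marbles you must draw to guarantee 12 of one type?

You could draw 11 of every type without reaching 12 of any — 44 in all.
One more forces 12 of some type, so 44 + 1 = 45.

45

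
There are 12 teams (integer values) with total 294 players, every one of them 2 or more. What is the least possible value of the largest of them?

25

If every one of the 12 were at most 24, the total would be at most 12 × 24 = 288 < 294.
Equality holds with 6 values of 25 and 6 values of 24.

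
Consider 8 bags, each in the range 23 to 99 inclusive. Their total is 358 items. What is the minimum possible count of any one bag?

To make one bag as small as possible, make the other 7 as large as possible.
The other 7 can take up 7 × 99 = 693 ≥ 358 − 23, so one bag can sit at its floor of 23.
Achievable: one at 23 and the other 7 totalling 335, which fits since 7 × 23 ≤ 335 ≤ 7 × 99.

23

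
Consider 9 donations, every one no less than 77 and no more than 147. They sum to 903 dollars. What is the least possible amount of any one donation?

77

To make one donation as small as possible, make the other 8 as large as possible.
The other 8 can take up 8 × 147 = 1176 ≥ 903 − 77, so one donation can sit at its floor of 77.
Achievable: one at 77 and the other 8 totalling 826, which fits since 8 × 77 ≤ 826 ≤ 8 × 147.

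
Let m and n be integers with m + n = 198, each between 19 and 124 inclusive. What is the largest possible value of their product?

9801

With m + n fixed, mn peaks when the two are closest together.
Taking m = 99 and n = 99 (both in [19, 124]) gives mn = 9801.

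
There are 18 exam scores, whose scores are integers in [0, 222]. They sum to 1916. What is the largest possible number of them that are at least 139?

Suppose k of them are at least 139. Those contribute at least 139 each and the other 18 − k at least 0 each.
So the total is at least 139k + 0(18 − k) = 0 + 139k. This must be ≤ 1916, giving k ≤ 13.
k = 13 is achieved by 13 values at 139 and 5 at 0, total 1807; add 109 to one value (staying below 139) to reach 1916.

13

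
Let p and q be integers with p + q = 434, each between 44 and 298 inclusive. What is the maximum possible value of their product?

With p + q fixed, pq peaks when the two are closest together.
Taking p = 217 and q = 217 (both in [44, 298]) gives pq = 47089.

47089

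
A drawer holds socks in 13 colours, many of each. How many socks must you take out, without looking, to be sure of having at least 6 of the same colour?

66

In the worst case you draw 5 of each of the 13 colours: 13 × 5 = 65.
One more forces 6 of some colour, so 65 + 1 = 66.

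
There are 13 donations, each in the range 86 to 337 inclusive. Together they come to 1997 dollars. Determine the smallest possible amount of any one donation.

86

To make one donation as small as possible, make the other 12 as large as possible.
The other 12 can take up 12 × 337 = 4044 ≥ 1997 − 86, so one donation can sit at its floor of 86.
Achievable: one at 86 and the other 12 totalling 1911, which fits since 12 × 86 ≤ 1911 ≤ 12 × 337.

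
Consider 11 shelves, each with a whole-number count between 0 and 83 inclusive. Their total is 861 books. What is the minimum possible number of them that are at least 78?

3

If only k of them are at least 78, the other 11 − k are at most 77, so the total is at most k·83 + (11 − k)·77.
This must reach 861, so k·83 + (11 − k)·77 ≥ 861, giving k ≥ 3.
Exactly 3 works: 3 values at 83 and 8 at 77 total 865; lower one of the high values by 4 (still ≥ 78) to hit 861.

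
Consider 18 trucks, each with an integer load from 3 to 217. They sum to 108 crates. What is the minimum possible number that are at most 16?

Each value above 16 is at least 17, contributing at least 17 − 3 = 14 above the floor 3.
The sum exceeds the floor total 54 by 54, so at most ⌊54/14⌋ = 3 exceed 16, and at least 15 are ≤ 16.
Exactly 15 works: 15 values at 3 and 3 at 17 total 96; raise one of the low values by 12 (still ≤ 16) to hit 108.

15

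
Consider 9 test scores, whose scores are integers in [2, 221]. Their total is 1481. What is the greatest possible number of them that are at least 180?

If k of the values are ≥ 180, the total is ≥ 180k + 2(9 − k).
Setting 180k + 2(9 − k) ≤ 1481 gives 178k ≤ 1463, so k ≤ 8.
k = 8 is achieved by 8 values at 180 and 1 at 2, total 1442; add 39 to one value (staying below 180) to reach 1481.

8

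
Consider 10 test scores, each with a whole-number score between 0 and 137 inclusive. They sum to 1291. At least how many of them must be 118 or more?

7

Suppose at most 10 − j of them reach 118; then j values are ≤ 117 and the rest ≤ 137.
The total is then ≤ 117·j + 137·(10 − j) = 1370 − 20j. For this to be ≥ 1291 we need j ≤ 3, so at least 10 − 3 = 7 must reach 118.
Exactly 7 works: 7 values at 137 and 3 at 117 total 1310; lower one of the high values by 19 (still ≥ 118) to hit 1291.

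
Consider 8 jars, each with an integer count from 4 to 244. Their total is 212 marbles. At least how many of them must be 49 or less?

If only k of them are at most 49, the other 8 − k are at least 50, so the total is at least (8 − k)·50 + k·4.
This is ≤ 212, so (8 − k)·50 + 4k ≤ 212, which gives k ≥ 5.
Exactly 5 works: 5 values at 4 and 3 at 50 total 170; raise one of the low values by 42 (still ≤ 49) to hit 212.

5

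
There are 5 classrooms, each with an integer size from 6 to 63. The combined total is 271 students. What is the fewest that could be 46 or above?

Each value short of 46 is at most 45, costing at least 63 − 45 = 18 against the maximum total of 315.
We can afford to lose at most 315 − 271 = 44, so at most ⌊44/18⌋ = 2 fall short, and at least 3 are ≥ 46.
Exactly 3 works: 3 values at 63 and 2 at 45 total 279; lower one of the high values by 8 (still ≥ 46) to hit 271.

3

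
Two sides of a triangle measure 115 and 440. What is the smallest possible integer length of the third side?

326

The third side must exceed |115 − 440| = 325.
The smallest integer above 325 is 326.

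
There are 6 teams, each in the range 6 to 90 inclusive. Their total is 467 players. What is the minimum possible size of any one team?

Minimizing one value means maximizing the remaining 5.
The other 5 contribute at most 5 × 90 = 450, leaving at least 467 − 450 = 17.
Since 17 ≥ 6, this is achievable: one at 17 and 5 at 90.

17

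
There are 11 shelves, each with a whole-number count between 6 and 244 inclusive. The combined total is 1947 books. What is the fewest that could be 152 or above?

4

Each value short of 152 is at most 151, costing at least 244 − 151 = 93 against the maximum total of 2684.
We can afford to lose at most 2684 − 1947 = 737, so at most ⌊737/93⌋ = 7 fall short, and at least 4 are ≥ 152.
Exactly 4 works: 4 values at 244 and 7 at 151 total 2033; lower one of the high values by 86 (still ≥ 152) to hit 1947.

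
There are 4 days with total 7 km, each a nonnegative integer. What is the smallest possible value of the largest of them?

2

The average is 7/4 > 1, so not all 4 can be 1 or less; the largest is ≥ 2.
Taking 1 copy of 1 and 3 copies of 2 gives exactly 7, so 2 is attained.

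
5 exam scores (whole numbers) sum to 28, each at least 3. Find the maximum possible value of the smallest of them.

5

The 5 values sum to 28, so their minimum is at most ⌊28/5⌋ = 5.
Equality holds with 2 values of 5 and 3 values of 6.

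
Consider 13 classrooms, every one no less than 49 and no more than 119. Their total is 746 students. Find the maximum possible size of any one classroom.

To make one classroom as large as possible, make the other 12 as small as possible.
The other 12 contribute at least 12 × 49 = 588, leaving at most 746 − 588 = 158.
But each classroom is capped at 119, so the maximum is 119.
Achievable: one at 119 and the other 12 totalling 627, which fits since 12 × 49 ≤ 627 ≤ 12 × 119.

119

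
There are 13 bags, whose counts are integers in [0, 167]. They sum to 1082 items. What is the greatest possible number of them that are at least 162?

6

Suppose k of them are at least 162. Those contribute at least 162 each and the other 13 − k at least 0 each.
So the total is at least 162k + 0(13 − k) = 0 + 162k. This must be ≤ 1082, giving k ≤ 6.
k = 6 is achieved by 6 values at 162 and 7 at 0, total 972; add 110 to one value (staying below 162) to reach 1082.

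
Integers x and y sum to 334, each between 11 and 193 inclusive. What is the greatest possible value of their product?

For a fixed sum, the product xy is largest when x and y are as close as possible.
Taking x = 167 and y = 167 (both in [11, 193]) gives xy = 27889.

27889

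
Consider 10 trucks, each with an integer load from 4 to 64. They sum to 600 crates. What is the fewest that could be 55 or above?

Each value short of 55 is at most 54, costing at least 64 − 54 = 10 against the maximum total of 640.
We can afford to lose at most 640 − 600 = 40, so at most ⌊40/10⌋ = 4 fall short, and at least 6 are ≥ 55.
Exactly 6 works: 6 values at 64 and 4 at 54 total 600.

6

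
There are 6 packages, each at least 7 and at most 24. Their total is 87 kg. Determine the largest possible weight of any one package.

Maximizing one value means minimizing the remaining 5.
The other 5 contribute at least 5 × 7 = 35, leaving at most 87 − 35 = 52.
But each package is capped at 24, so the maximum is 24.
Achievable: one at 24 and the other 5 totalling 63, which fits since 5 × 7 ≤ 63 ≤ 5 × 24.

24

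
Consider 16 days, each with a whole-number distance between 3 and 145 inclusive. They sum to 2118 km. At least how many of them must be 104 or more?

Suppose at most 16 − j of them reach 104; then j values are ≤ 103 and the rest ≤ 145.
The total is then ≤ 103·j + 145·(16 − j) = 2320 − 42j. For this to be ≥ 2118 we need j ≤ 4, so at least 16 − 4 = 12 must reach 104.
Exactly 12 works: 12 values at 145 and 4 at 103 total 2152; lower one of the high values by 34 (still ≥ 104) to hit 2118.

12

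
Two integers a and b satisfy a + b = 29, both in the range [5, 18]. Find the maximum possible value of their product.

For a fixed sum, the product ab is largest when a and b are as close as possible.
Taking a = 14 and b = 15 (both in [5, 18]) gives ab = 210.

210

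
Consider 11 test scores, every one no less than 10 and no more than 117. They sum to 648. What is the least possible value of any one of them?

10

To make one score as small as possible, make the other 10 as large as possible.
The other 10 can take up 10 × 117 = 1170 ≥ 648 − 10, so one score can sit at its floor of 10.
Achievable: one at 10 and the other 10 totalling 638, which fits since 10 × 10 ≤ 638 ≤ 10 × 117.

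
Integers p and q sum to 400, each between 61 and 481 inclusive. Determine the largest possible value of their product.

40000

pq = p(400 − p) is maximized when p is as near 400/2 as the bounds allow.
Taking p = 200 and q = 200 (both in [61, 481]) gives pq = 40000.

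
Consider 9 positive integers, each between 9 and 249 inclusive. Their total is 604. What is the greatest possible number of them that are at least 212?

If k of the values are ≥ 212, the total is ≥ 212k + 9(9 − k).
Setting 212k + 9(9 − k) ≤ 604 gives 203k ≤ 523, so k ≤ 2.
k = 2 is achieved by 2 values at 212 and 7 at 9, total 487; add 117 to one value (staying below 212) to reach 604.

2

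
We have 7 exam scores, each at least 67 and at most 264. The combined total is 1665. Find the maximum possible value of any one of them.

264

To make one score as large as possible, make the other 6 as small as possible.
The other 6 contribute at least 6 × 67 = 402, leaving at most 1665 − 402 = 1263.
But each score is capped at 264, so the maximum is 264.
Achievable: one at 264 and the other 6 totalling 1401, which fits since 6 × 67 ≤ 1401 ≤ 6 × 264.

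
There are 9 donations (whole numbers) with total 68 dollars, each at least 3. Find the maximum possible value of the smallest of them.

The 9 values sum to 68, so their minimum is at most ⌊68/9⌋ = 7.
Taking 4 copies of 7 and 5 copies of 8 gives exactly 68, so 7 is attained.

7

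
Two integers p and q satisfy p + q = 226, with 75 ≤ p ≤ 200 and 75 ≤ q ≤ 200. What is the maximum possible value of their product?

pq = p(226 − p) is maximized when p is as near 226/2 as the bounds allow.
Taking p = 113 and q = 113 (both in [75, 200]) gives pq = 12769.

12769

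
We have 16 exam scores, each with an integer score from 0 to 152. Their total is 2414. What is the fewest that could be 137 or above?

15

Suppose at most 16 − j of them reach 137; then j values are ≤ 136 and the rest ≤ 152.
The total is then ≤ 136·j + 152·(16 − j) = 2432 − 16j. For this to be ≥ 2414 we need j ≤ 1, so at least 16 − 1 = 15 must reach 137.
Exactly 15 works: 15 values at 152 and 1 at 136 total 2416; lower one of the high values by 2 (still ≥ 137) to hit 2414.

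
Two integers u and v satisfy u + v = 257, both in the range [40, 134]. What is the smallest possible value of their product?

For a fixed sum, uv is smallest when u and v are as far apart as possible.
The extreme feasible split is u = 123, v = 134, giving uv = 16482.

16482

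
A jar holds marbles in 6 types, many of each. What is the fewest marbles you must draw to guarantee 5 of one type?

In the worst case you draw 4 of each of the 6 types: 6 × 4 = 24.
One more forces 5 of some type, so 24 + 1 = 25.

25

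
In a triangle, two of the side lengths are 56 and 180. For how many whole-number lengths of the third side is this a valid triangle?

The triangle inequality gives |56 − 180| < c < 56 + 180, i.e. 124 < c < 236.
So c can be any integer from 125 to 235: 111 values.

111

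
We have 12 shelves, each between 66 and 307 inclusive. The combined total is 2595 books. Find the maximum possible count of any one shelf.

307

Maximizing one value means minimizing the remaining 11.
The other 11 contribute at least 11 × 66 = 726, leaving at most 2595 − 726 = 1869.
But each shelf is capped at 307, so the maximum is 307.
Achievable: one at 307 and the other 11 totalling 2288, which fits since 11 × 66 ≤ 2288 ≤ 11 × 307.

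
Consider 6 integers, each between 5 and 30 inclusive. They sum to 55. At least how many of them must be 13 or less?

Let j be the number exceeding 13. Then the total is ≥ 14·j + 5·(6 − j) = 30 + 9j.
So 9j ≤ 25 and j ≤ 2; hence at least 6 − 2 = 4 are ≤ 13.
Exactly 4 works: 4 values at 5 and 2 at 14 total 48; raise one of the low values by 7 (still ≤ 13) to hit 55.

4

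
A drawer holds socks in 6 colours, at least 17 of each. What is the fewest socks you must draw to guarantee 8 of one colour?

In the worst case you draw 7 of each of the 6 colours: 6 × 7 = 42.
One more forces 8 of some colour, so 42 + 1 = 43.

43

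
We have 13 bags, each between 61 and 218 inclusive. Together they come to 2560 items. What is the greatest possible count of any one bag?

218

Maximizing one value means minimizing the remaining 12.
The other 12 contribute at least 12 × 61 = 732, leaving at most 2560 − 732 = 1828.
But each bag is capped at 218, so the maximum is 218.
Achievable: one at 218 and the other 12 totalling 2342, which fits since 12 × 61 ≤ 2342 ≤ 12 × 218.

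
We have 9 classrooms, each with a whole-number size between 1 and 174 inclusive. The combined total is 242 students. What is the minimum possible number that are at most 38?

If only k of them are at most 38, the other 9 − k are at least 39, so the total is at least (9 − k)·39 + k·1.
This is ≤ 242, so (9 − k)·39 + 1k ≤ 242, which gives k ≥ 3.
Exactly 3 works: 3 values at 1 and 6 at 39 total 237; raise one of the low values by 5 (still ≤ 38) to hit 242.

3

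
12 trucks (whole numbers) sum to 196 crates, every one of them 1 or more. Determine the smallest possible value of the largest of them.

If every one of the 12 were at most 16, the total would be at most 12 × 16 = 192 < 196.
Equality holds with 4 values of 17 and 8 values of 16.

17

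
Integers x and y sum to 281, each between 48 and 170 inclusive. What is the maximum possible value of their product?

For a fixed sum, the product xy is largest when x and y are as close as possible.
Taking x = 140 and y = 141 (both in [48, 170]) gives xy = 19740.

19740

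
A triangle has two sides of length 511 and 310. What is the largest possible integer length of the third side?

820

The third side must be less than 511 + 310 = 821.
The largest integer below 821 is 820.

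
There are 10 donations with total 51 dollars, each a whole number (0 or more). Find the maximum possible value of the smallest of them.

If every one of the 10 were at least 6, the total would be at least 10 × 6 = 60 > 51.
Taking 9 copies of 5 and 1 copy of 6 gives exactly 51, so 5 is attained.

5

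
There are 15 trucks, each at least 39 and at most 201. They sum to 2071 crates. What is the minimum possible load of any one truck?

To make one truck as small as possible, make the other 14 as large as possible.
The other 14 can take up 14 × 201 = 2814 ≥ 2071 − 39, so one truck can sit at its floor of 39.
Achievable: one at 39 and the other 14 totalling 2032, which fits since 14 × 39 ≤ 2032 ≤ 14 × 201.

39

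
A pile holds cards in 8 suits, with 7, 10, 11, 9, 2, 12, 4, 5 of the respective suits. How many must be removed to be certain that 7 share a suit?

In the worst case you take as many as possible of each suit without reaching 7: 6 + 6 + 6 + 6 + 2 + 6 + 4 + 5 = 41.
The next one must give 7 of some suit, so 41 + 1 = 42.

42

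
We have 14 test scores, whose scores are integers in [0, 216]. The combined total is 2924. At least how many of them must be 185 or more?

11

Each value short of 185 is at most 184, costing at least 216 − 184 = 32 against the maximum total of 3024.
We can afford to lose at most 3024 − 2924 = 100, so at most ⌊100/32⌋ = 3 fall short, and at least 11 are ≥ 185.
Exactly 11 works: 11 values at 216 and 3 at 184 total 2928; lower one of the high values by 4 (still ≥ 185) to hit 2924.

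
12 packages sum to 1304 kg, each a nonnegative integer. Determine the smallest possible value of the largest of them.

Some value must be at least ⌈1304/12⌉ = 109, since 12 × 108 = 1296 < 1304.
Taking 4 copies of 108 and 8 copies of 109 gives exactly 1304, so 109 is attained.

109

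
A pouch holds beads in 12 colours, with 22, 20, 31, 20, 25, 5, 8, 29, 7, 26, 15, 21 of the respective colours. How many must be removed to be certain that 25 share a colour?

In the worst case you take as many as possible of each colour without reaching 25: 22 + 20 + 24 + 20 + 24 + 5 + 8 + 24 + 7 + 24 + 15 + 21 = 214.
The next one must give 25 of some colour, so 214 + 1 = 215.

215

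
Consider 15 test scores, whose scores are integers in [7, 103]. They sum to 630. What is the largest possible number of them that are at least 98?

5

With k values at 98 or above and the rest at least 7, the sum is at least 105 + 91k.
Since the sum is 630, we need 91k ≤ 525, i.e. k ≤ 5.
k = 5 is achieved by 5 values at 98 and 10 at 7, total 560; add 70 to one value (staying below 98) to reach 630.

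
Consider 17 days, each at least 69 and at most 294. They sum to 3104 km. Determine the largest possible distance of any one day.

To make one day as large as possible, make the other 16 as small as possible.
The other 16 contribute at least 16 × 69 = 1104, leaving at most 3104 − 1104 = 2000.
But each day is capped at 294, so the maximum is 294.
Achievable: one at 294 and the other 16 totalling 2810, which fits since 16 × 69 ≤ 2810 ≤ 16 × 294.

294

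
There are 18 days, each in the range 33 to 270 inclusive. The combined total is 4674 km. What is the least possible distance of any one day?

To make one day as small as possible, make the other 17 as large as possible.
The other 17 contribute at most 17 × 270 = 4590, leaving at least 4674 − 4590 = 84.
Since 84 ≥ 33, this is achievable: one at 84 and 17 at 270.

84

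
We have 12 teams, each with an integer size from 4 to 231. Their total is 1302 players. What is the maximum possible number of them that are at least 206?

6

With k values at 206 or above and the rest at least 4, the sum is at least 48 + 202k.
Since the sum is 1302, we need 202k ≤ 1254, i.e. k ≤ 6.
k = 6 is achieved by 6 values at 206 and 6 at 4, total 1260; add 42 to one value (staying below 206) to reach 1302.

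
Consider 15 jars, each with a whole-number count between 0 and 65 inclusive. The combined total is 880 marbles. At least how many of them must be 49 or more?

10

Each value short of 49 is at most 48, costing at least 65 − 48 = 17 against the maximum total of 975.
We can afford to lose at most 975 − 880 = 95, so at most ⌊95/17⌋ = 5 fall short, and at least 10 are ≥ 49.
Exactly 10 works: 10 values at 65 and 5 at 48 total 890; lower one of the high values by 10 (still ≥ 49) to hit 880.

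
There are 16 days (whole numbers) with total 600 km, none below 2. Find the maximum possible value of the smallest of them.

The 16 values sum to 600, so their minimum is at most ⌊600/16⌋ = 37.
Achievable: 8 of them at 37 and 8 at 38 total 600.

37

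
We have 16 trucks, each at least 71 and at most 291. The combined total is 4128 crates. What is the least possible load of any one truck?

To make one truck as small as possible, make the other 15 as large as possible.
The other 15 can take up 15 × 291 = 4365 ≥ 4128 − 71, so one truck can sit at its floor of 71.
Achievable: one at 71 and the other 15 totalling 4057, which fits since 15 × 71 ≤ 4057 ≤ 15 × 291.

71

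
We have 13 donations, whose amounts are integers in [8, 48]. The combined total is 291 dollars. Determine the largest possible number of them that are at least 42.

5

If k of the values are ≥ 42, the total is ≥ 42k + 8(13 − k).
Setting 42k + 8(13 − k) ≤ 291 gives 34k ≤ 187, so k ≤ 5.
k = 5 is achieved by 5 values at 42 and 8 at 8, total 274; add 17 to one value (staying below 42) to reach 291.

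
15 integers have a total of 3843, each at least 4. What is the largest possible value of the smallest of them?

The 15 values sum to 3843, so their minimum is at most ⌊3843/15⌋ = 256.
Taking 12 copies of 256 and 3 copies of 257 gives exactly 3843, so 256 is attained.

256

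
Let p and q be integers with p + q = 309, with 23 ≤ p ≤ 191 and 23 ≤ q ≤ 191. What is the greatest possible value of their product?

With p + q fixed, pq peaks when the two are closest together.
Taking p = 154 and q = 155 (both in [23, 191]) gives pq = 23870.

23870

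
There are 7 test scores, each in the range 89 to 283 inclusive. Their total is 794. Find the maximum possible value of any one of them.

260

To make one score as large as possible, make the other 6 as small as possible.
The other 6 contribute at least 6 × 89 = 534, leaving at most 794 − 534 = 260.
Since 260 ≤ 283, this is achievable: one at 260 and 6 at 89.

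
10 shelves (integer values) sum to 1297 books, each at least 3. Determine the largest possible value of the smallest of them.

The 10 values sum to 1297, so their minimum is at most ⌊1297/10⌋ = 129.
Achievable: 3 of them at 129 and 7 at 130 total 1297.

129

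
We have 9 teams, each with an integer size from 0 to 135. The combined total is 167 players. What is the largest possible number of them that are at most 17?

8

Each value at 17 or below falls at least 135 − 17 = 118 short of the ceiling 135.
The ceiling total is 9 × 135 = 1215, and we need 167, so at most ⌊(1215 − 167)/118⌋ = 8 can be that low.
k = 8 is achieved by 8 values at 17 and 1 at 135, total 271; lower one of the 135's by 104 (still > 17) to reach 167.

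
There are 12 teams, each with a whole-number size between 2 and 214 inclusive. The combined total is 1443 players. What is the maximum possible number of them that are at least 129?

11

Suppose k of them are at least 129. Those contribute at least 129 each and the other 12 − k at least 2 each.
So the total is at least 129k + 2(12 − k) = 24 + 127k. This must be ≤ 1443, giving k ≤ 11.
k = 11 is achieved by 11 values at 129 and 1 at 2, total 1421; add 22 to one value (staying below 129) to reach 1443.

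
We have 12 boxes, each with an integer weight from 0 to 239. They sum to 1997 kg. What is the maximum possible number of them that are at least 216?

With k values at 216 or above and the rest at least 0, the sum is at least 0 + 216k.
Since the sum is 1997, we need 216k ≤ 1997, i.e. k ≤ 9.
k = 9 is achieved by 9 values at 216 and 3 at 0, total 1944; add 53 to one value (staying below 216) to reach 1997.

9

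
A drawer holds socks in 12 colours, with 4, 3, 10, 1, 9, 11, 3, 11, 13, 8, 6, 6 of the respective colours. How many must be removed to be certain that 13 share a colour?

85

In the worst case you take as many as possible of each colour without reaching 13: 4 + 3 + 10 + 1 + 9 + 11 + 3 + 11 + 12 + 8 + 6 + 6 = 84.
The next one must give 13 of some colour, so 84 + 1 = 85.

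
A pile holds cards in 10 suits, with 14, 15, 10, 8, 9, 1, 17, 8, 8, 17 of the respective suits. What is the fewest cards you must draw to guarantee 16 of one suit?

In the worst case you take as many as possible of each suit without reaching 16: 14 + 15 + 10 + 8 + 9 + 1 + 15 + 8 + 8 + 15 = 103.
The next one must give 16 of some suit, so 103 + 1 = 104.

104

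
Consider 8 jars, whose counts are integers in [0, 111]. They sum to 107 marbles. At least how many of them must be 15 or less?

If only k of them are at most 15, the other 8 − k are at least 16, so the total is at least (8 − k)·16 + k·0.
This is ≤ 107, so (8 − k)·16 + 0k ≤ 107, which gives k ≥ 2.
Exactly 2 works: 2 values at 0 and 6 at 16 total 96; raise one of the low values by 11 (still ≤ 15) to hit 107.

2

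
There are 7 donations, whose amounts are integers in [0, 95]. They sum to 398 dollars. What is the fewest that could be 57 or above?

If only k of them are at least 57, the other 7 − k are at most 56, so the total is at most k·95 + (7 − k)·56.
This must reach 398, so k·95 + (7 − k)·56 ≥ 398, giving k ≥ 1.
Exactly 1 works: 1 value at 95 and 6 at 56 total 431; lower one of the high values by 33 (still ≥ 57) to hit 398.

1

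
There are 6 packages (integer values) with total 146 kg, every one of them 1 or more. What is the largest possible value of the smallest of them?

If every one of the 6 were at least 25, the total would be at least 6 × 25 = 150 > 146.
Achievable: 4 of them at 24 and 2 at 25 total 146.

24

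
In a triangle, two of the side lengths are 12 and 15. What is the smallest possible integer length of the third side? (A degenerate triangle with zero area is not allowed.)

4

The third side must exceed |12 − 15| = 3.
The smallest integer above 3 is 4.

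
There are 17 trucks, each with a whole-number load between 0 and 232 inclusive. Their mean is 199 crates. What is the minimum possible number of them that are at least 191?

The total is 17 × 199 = 3383.
Each value short of 191 is at most 190, costing at least 232 − 190 = 42 against the maximum total of 3944.
We can afford to lose at most 3944 − 3383 = 561, so at most ⌊561/42⌋ = 13 fall short, and at least 4 are ≥ 191.
Exactly 4 works: 4 values at 232 and 13 at 190 total 3398; lower one of the high values by 15 (still ≥ 191) to hit 3383.

4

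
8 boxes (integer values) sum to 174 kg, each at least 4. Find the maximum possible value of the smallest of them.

The average is 174/8 < 22, so some value is ≤ 21.
Taking 2 copies of 21 and 6 copies of 22 gives exactly 174, so 21 is attained.

21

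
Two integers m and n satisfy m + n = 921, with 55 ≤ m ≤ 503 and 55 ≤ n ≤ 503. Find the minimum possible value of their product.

210254

mn = m(921 − m) is concave in m, so over [418, 503] it is minimized at an endpoint.
The extreme feasible split is m = 418, n = 503, giving mn = 210254.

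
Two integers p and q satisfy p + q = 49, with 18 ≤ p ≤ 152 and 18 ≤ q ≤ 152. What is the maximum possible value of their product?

600

With p + q fixed, pq peaks when the two are closest together.
Taking p = 24 and q = 25 (both in [18, 152]) gives pq = 600.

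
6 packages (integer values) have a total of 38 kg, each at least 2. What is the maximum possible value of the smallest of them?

The 6 values sum to 38, so their minimum is at most ⌊38/6⌋ = 6.
Achievable: 4 of them at 6 and 2 at 7 total 38.

6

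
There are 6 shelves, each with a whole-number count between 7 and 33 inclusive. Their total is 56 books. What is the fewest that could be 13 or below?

Each value above 13 is at least 14, contributing at least 14 − 7 = 7 above the floor 7.
The sum exceeds the floor total 42 by 14, so at most ⌊14/7⌋ = 2 exceed 13, and at least 4 are ≤ 13.
Exactly 4 works: 4 values at 7 and 2 at 14 total 56.

4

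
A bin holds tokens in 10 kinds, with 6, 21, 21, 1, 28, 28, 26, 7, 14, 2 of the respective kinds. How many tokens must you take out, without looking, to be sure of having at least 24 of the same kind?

142

In the worst case you take as many as possible of each kind without reaching 24: 6 + 21 + 21 + 1 + 23 + 23 + 23 + 7 + 14 + 2 = 141.
The next one must give 24 of some kind, so 141 + 1 = 142.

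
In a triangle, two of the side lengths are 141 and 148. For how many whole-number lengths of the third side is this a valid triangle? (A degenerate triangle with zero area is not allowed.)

The triangle inequality gives |141 − 148| < c < 141 + 148, i.e. 7 < c < 289.
So c can be any integer from 8 to 288: 281 values.

281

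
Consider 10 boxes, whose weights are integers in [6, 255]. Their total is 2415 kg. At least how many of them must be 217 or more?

If only k of them are at least 217, the other 10 − k are at most 216, so the total is at most k·255 + (10 − k)·216.
This must reach 2415, so k·255 + (10 − k)·216 ≥ 2415, giving k ≥ 7.
Exactly 7 works: 7 values at 255 and 3 at 216 total 2433; lower one of the high values by 18 (still ≥ 217) to hit 2415.

7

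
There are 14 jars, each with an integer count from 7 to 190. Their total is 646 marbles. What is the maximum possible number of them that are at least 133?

4

If k of the values are ≥ 133, the total is ≥ 133k + 7(14 − k).
Setting 133k + 7(14 − k) ≤ 646 gives 126k ≤ 548, so k ≤ 4.
k = 4 is achieved by 4 values at 133 and 10 at 7, total 602; add 44 to one value (staying below 133) to reach 646.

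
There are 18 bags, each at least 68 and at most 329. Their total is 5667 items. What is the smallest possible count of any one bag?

74

To make one bag as small as possible, make the other 17 as large as possible.
The other 17 contribute at most 17 × 329 = 5593, leaving at least 5667 − 5593 = 74.
Since 74 ≥ 68, this is achievable: one at 74 and 17 at 329.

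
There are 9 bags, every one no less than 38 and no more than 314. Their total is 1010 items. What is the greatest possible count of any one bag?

Maximizing one value means minimizing the remaining 8.
The other 8 contribute at least 8 × 38 = 304, leaving at most 1010 − 304 = 706.
But each bag is capped at 314, so the maximum is 314.
Achievable: one at 314 and the other 8 totalling 696, which fits since 8 × 38 ≤ 696 ≤ 8 × 314.

314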